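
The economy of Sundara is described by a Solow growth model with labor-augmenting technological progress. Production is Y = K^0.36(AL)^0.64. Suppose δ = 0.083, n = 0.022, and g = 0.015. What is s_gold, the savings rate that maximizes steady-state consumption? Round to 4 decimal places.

n + g + δ = 0.022 + 0.015 + 0.083 = 0.12.
At the golden rule MPK = n+g+δ, and in any Cobb-Douglas steady state s = (n+g+δ)·k/y = MPK·k/y = capital's share 0.36.

s_gold = 0.3600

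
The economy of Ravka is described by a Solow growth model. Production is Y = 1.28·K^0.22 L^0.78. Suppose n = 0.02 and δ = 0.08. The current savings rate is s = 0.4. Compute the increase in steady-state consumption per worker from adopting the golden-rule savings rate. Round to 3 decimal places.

Capital per worker breaks even when investment replaces (n + δ)·k; here n + δ = 0.1.
Current steady state (s = 0.4): k* = (0.4·1.28/0.1)^(1/0.78) ≈ 8.1156, y* = 1.28·8.1156^0.22 ≈ 2.0289, c* = (1−0.4)·2.0289 ≈ 1.2173.
Setting f'(k) = n+δ gives 0.22·1.28·k^(0.22−1) = 0.1, hence k_gold = (0.22·1.28/0.1)^(1/0.78) ≈ 3.7710.
y_gold = 1.28·3.7710^0.22 ≈ 1.7141, c_gold = y_gold − 0.1·k_gold ≈ 1.3370.
Gain: Δc = 1.3370 − 1.2173 ≈ 0.1196.

Δc ≈ 0.120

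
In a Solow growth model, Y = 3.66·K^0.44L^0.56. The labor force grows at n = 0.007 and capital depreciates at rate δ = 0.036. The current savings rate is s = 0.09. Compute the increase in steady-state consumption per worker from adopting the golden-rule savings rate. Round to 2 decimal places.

The effective depreciation rate is n + δ = 0.007 + 0.036 = 0.043.
Current steady state (s = 0.09): k* = (0.09·3.66/0.043)^(1/0.56) ≈ 37.9339, y* = 3.66·37.9339^0.44 ≈ 18.1240, c* = (1−0.09)·18.1240 ≈ 16.4928.
Maximizing c = f(k) − (n+δ)·k gives f'(k) = n+δ, i.e. 0.44·3.66·k^(0.44−1) = 0.043, so k_gold = (0.44·3.66/0.043)^(1/0.56) ≈ 645.2967.
y_gold = 3.66·645.2967^0.44 ≈ 63.0631, c_gold = y_gold − 0.043·k_gold ≈ 35.3153.
Gain: Δc = 35.3153 − 16.4928 ≈ 18.8225.

Δc ≈ 18.82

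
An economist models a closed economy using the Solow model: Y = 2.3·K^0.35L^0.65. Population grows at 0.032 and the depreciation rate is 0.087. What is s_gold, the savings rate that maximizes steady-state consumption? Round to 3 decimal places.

Break-even investment rate: n + δ = 0.032 + 0.087 = 0.119.
At the golden rule MPK = n+δ, and in any Cobb-Douglas steady state s = (n+δ)·k/y = MPK·k/y = capital's share 0.35.

s_gold = 0.350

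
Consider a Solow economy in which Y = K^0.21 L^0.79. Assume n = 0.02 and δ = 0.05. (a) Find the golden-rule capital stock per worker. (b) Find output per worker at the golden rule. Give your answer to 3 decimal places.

(a) k_gold ≈ 4.017; (b) y_gold ≈ 1.339

Capital per worker breaks even when investment replaces (n + δ)·k; here n + δ = 0.07.
Setting f'(k) = n+δ gives 0.21·k^(0.21−1) = 0.07, hence k_gold = (0.21/0.07)^(1/0.79) ≈ 4.0175.
y_gold = 4.0175^0.21 ≈ 1.3392.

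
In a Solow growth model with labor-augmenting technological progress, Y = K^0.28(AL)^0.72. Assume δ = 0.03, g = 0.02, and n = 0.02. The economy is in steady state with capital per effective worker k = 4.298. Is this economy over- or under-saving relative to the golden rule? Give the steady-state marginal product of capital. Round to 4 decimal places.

under-saving; MPK ≈ 0.0980

n + g + δ = 0.02 + 0.02 + 0.03 = 0.07.
MPK = 0.28·k^(0.28−1) = 0.28·4.298^(-0.72) ≈ 0.0980.
MPK > 0.07, so the economy is dynamically efficient (under-saving).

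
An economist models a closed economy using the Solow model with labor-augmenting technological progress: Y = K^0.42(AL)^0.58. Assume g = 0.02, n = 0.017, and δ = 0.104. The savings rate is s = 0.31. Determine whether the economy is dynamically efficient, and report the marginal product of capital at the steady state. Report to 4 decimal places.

The effective depreciation rate is n + g + δ = 0.017 + 0.02 + 0.104 = 0.141.
Steady-state k*: s·k^0.42 = 0.141·k gives k* = (0.31/0.141)^(1/0.58) ≈ 3.8896.
MPK = 0.42·3.8896^(-0.58) ≈ 0.1910.
MPK > n+g+δ = 0.141, so the economy is dynamically efficient (under-saving).

dynamically efficient; MPK ≈ 0.1910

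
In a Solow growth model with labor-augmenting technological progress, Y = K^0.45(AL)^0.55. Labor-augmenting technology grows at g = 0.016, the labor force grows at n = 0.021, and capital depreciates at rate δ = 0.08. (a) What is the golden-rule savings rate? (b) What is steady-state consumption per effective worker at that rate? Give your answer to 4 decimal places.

Break-even investment rate: n + g + δ = 0.021 + 0.016 + 0.08 = 0.117.
For Cobb-Douglas, s_gold equals capital's share: s_gold = 0.45.
Setting f'(k) = n+g+δ gives 0.45·k^(0.45−1) = 0.117, hence k_gold = (0.45/0.117)^(1/0.55) ≈ 11.5794.
y_gold = 11.5794^0.45 ≈ 3.0106; c_gold = (1−0.45)·y_gold ≈ 1.6558.

(a) s_gold = 0.4500; (b) c_gold ≈ 1.6558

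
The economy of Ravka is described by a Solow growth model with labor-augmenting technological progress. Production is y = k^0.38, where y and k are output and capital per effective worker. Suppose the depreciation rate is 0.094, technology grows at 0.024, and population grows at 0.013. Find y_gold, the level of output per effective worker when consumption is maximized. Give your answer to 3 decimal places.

n + g + δ = 0.013 + 0.024 + 0.094 = 0.131.
Golden rule sets MPK = n+g+δ: 0.38·k^(0.38−1) = 0.131, so k_gold = (0.38/0.131)^(1/0.62) ≈ 5.5717.
Output: y_gold = k_gold^0.38 = 5.5717^0.38 ≈ 1.9208.

y_gold ≈ 1.921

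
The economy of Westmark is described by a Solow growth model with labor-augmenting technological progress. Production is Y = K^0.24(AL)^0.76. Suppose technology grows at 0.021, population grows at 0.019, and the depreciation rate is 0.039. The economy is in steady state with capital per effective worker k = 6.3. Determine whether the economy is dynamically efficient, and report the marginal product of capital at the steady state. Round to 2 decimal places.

dynamically inefficient; MPK ≈ 0.06

Break-even investment rate: n + g + δ = 0.019 + 0.021 + 0.039 = 0.079.
MPK = 0.24·k^(0.24−1) = 0.24·6.3^(-0.76) ≈ 0.0593.
MPK < 0.079, so the economy is dynamically inefficient (over-saving).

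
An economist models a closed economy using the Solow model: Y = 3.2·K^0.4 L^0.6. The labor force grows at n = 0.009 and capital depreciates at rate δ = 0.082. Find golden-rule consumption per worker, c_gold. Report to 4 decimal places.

c_gold ≈ 11.1879

n + δ = 0.009 + 0.082 = 0.091.
Setting f'(k) = n+δ gives 0.4·3.2·k^(0.4−1) = 0.091, hence k_gold = (0.4·3.2/0.091)^(1/0.6) ≈ 81.9623.
y_gold = 3.2·81.9623^0.4 ≈ 18.6464.
c_gold = y_gold − (n+δ)·k_gold = 18.6464 − 0.091·81.9623 ≈ 11.1879.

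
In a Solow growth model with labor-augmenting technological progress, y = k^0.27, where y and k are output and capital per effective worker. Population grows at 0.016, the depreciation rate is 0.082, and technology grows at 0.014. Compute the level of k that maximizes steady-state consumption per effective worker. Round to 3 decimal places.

The effective depreciation rate is n + g + δ = 0.016 + 0.014 + 0.082 = 0.112.
Setting f'(k) = n+g+δ gives 0.27·k^(0.27−1) = 0.112, hence k_gold = (0.27/0.112)^(1/0.73) ≈ 3.3380.

k_gold ≈ 3.338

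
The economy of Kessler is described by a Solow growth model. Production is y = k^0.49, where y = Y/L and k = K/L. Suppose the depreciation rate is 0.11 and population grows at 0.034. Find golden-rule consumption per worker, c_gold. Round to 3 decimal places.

Break-even investment rate: n + δ = 0.034 + 0.11 = 0.144.
Maximizing c = f(k) − (n+δ)·k gives f'(k) = n+δ, i.e. 0.49·k^(0.49−1) = 0.144, so k_gold = (0.49/0.144)^(1/0.51) ≈ 11.0360.
y_gold = 11.0360^0.49 ≈ 3.2432.
c_gold = y_gold − (n+δ)·k_gold = 3.2432 − 0.144·11.0360 ≈ 1.6540.

c_gold ≈ 1.654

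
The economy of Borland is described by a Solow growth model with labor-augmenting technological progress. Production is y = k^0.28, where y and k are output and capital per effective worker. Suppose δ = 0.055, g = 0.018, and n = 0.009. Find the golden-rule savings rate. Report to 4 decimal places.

Capital per effective worker breaks even when investment replaces (n + g + δ)·k; here n + g + δ = 0.082.
At the golden rule MPK = n+g+δ, and in any Cobb-Douglas steady state s = (n+g+δ)·k/y = MPK·k/y = capital's share 0.28.

s_gold = 0.2800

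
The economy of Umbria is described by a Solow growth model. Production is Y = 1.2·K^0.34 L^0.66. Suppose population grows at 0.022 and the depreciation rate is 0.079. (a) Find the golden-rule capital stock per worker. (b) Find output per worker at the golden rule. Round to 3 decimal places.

The effective depreciation rate is n + δ = 0.022 + 0.079 = 0.101.
At the golden rule the marginal product of capital equals n+δ: 0.34·1.2·k^(0.34−1) = 0.101. Solving, k_gold = (0.34·1.2/0.101)^(1/0.66) ≈ 8.2927.
y_gold = 1.2·8.2927^0.34 ≈ 2.4634.

(a) k_gold ≈ 8.293; (b) y_gold ≈ 2.463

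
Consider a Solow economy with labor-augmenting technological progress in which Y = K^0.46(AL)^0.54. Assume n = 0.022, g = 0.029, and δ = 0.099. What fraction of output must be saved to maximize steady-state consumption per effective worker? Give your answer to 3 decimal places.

n + g + δ = 0.022 + 0.029 + 0.099 = 0.15.
At the golden rule MPK = n+g+δ, and in any Cobb-Douglas steady state s = (n+g+δ)·k/y = MPK·k/y = capital's share 0.46.

s_gold = 0.460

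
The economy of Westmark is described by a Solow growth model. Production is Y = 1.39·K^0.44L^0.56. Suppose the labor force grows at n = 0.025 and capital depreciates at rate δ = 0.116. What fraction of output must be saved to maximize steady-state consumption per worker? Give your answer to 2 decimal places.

s_gold = 0.44

n + δ = 0.025 + 0.116 = 0.141.
At the golden rule MPK = n+δ, and in any Cobb-Douglas steady state s = (n+δ)·k/y = MPK·k/y = capital's share 0.44.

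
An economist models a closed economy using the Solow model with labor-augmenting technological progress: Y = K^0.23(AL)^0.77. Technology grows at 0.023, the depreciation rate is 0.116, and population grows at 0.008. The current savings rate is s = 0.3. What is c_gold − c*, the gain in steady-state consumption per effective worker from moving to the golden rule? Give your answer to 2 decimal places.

The effective depreciation rate is n + g + δ = 0.008 + 0.023 + 0.116 = 0.147.
Current steady state (s = 0.3): k* = (0.3/0.147)^(1/0.77) ≈ 2.5255, y* = 2.5255^0.23 ≈ 1.2375, c* = (1−0.3)·1.2375 ≈ 0.8662.
Setting f'(k) = n+g+δ gives 0.23·k^(0.23−1) = 0.147, hence k_gold = (0.23/0.147)^(1/0.77) ≈ 1.7885.
y_gold = 1.7885^0.23 ≈ 1.1431, c_gold = y_gold − 0.147·k_gold ≈ 0.8802.
Gain: Δc = 0.8802 − 0.8662 ≈ 0.0139.

Δc ≈ 0.01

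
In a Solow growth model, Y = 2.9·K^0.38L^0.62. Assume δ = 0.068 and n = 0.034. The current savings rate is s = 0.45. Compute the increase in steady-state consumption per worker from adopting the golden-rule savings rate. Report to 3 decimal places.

Δc ≈ 0.124

Capital per worker breaks even when investment replaces (n + δ)·k; here n + δ = 0.102.
Current steady state (s = 0.45): k* = (0.45·2.9/0.102)^(1/0.62) ≈ 61.0240, y* = 2.9·61.0240^0.38 ≈ 13.8321, c* = (1−0.45)·13.8321 ≈ 7.6077.
Maximizing c = f(k) − (n+δ)·k gives f'(k) = n+δ, i.e. 0.38·2.9·k^(0.38−1) = 0.102, so k_gold = (0.38·2.9/0.102)^(1/0.62) ≈ 46.4587.
y_gold = 2.9·46.4587^0.38 ≈ 12.4705, c_gold = y_gold − 0.102·k_gold ≈ 7.7317.
Gain: Δc = 7.7317 − 7.6077 ≈ 0.1240.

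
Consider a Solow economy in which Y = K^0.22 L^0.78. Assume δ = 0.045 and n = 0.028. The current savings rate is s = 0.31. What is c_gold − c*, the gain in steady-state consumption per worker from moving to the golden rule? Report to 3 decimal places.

Δc ≈ 0.027

n + δ = 0.028 + 0.045 = 0.073.
Current steady state (s = 0.31): k* = (0.31/0.073)^(1/0.78) ≈ 6.3853, y* = 6.3853^0.22 ≈ 1.5036, c* = (1−0.31)·1.5036 ≈ 1.0375.
Maximizing c = f(k) − (n+δ)·k gives f'(k) = n+δ, i.e. 0.22·k^(0.22−1) = 0.073, so k_gold = (0.22/0.073)^(1/0.78) ≈ 4.1137.
y_gold = 4.1137^0.22 ≈ 1.3650, c_gold = y_gold − 0.073·k_gold ≈ 1.0647.
Gain: Δc = 1.0647 − 1.0375 ≈ 0.0272.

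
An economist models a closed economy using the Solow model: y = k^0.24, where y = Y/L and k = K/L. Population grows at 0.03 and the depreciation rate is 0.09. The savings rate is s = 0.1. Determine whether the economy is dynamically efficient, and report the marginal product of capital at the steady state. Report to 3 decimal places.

dynamically efficient; MPK ≈ 0.288

The effective depreciation rate is n + δ = 0.03 + 0.09 = 0.12.
Steady-state k*: s·k^0.24 = 0.12·k gives k* = (0.1/0.12)^(1/0.76) ≈ 0.7867.
MPK = 0.24·0.7867^(-0.76) ≈ 0.2880.
MPK > n+δ = 0.12, so the economy is dynamically efficient (under-saving).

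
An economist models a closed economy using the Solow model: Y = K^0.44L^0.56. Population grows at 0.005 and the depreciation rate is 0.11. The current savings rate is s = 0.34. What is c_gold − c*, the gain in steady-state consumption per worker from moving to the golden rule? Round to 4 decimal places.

Break-even investment rate: n + δ = 0.005 + 0.11 = 0.115.
Current steady state (s = 0.34): k* = (0.34/0.115)^(1/0.56) ≈ 6.9292, y* = 6.9292^0.44 ≈ 2.3437, c* = (1−0.34)·2.3437 ≈ 1.5468.
Golden rule sets MPK = n+δ: 0.44·k^(0.44−1) = 0.115, so k_gold = (0.44/0.115)^(1/0.56) ≈ 10.9808.
y_gold = 10.9808^0.44 ≈ 2.8700, c_gold = y_gold − 0.115·k_gold ≈ 1.6072.
Gain: Δc = 1.6072 − 1.5468 ≈ 0.0604.

Δc ≈ 0.0604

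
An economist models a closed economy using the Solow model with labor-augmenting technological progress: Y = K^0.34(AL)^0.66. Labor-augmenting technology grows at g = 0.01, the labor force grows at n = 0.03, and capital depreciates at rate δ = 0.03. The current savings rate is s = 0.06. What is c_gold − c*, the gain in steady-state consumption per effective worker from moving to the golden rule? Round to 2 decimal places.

Δc ≈ 0.62

Break-even investment rate: n + g + δ = 0.03 + 0.01 + 0.03 = 0.07.
Current steady state (s = 0.06): k* = (0.06/0.07)^(1/0.66) ≈ 0.7917, y* = 0.7917^0.34 ≈ 0.9237, c* = (1−0.06)·0.9237 ≈ 0.8682.
At the golden rule the marginal product of capital equals n+g+δ: 0.34·k^(0.34−1) = 0.07. Solving, k_gold = (0.34/0.07)^(1/0.66) ≈ 10.9641.
y_gold = 10.9641^0.34 ≈ 2.2573, c_gold = y_gold − 0.07·k_gold ≈ 1.4898.
Gain: Δc = 1.4898 − 0.8682 ≈ 0.6216.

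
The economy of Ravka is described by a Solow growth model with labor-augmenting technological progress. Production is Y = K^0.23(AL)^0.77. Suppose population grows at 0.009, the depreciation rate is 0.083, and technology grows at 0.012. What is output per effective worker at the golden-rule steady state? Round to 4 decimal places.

y_gold ≈ 1.2675

Break-even investment rate: n + g + δ = 0.009 + 0.012 + 0.083 = 0.104.
At the golden rule the marginal product of capital equals n+g+δ: 0.23·k^(0.23−1) = 0.104. Solving, k_gold = (0.23/0.104)^(1/0.77) ≈ 2.8032.
Output: y_gold = k_gold^0.23 = 2.8032^0.23 ≈ 1.2675.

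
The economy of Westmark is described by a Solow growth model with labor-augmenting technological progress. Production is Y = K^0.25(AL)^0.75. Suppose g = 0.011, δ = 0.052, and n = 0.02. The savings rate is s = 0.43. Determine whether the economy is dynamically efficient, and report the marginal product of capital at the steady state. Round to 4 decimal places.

n + g + δ = 0.02 + 0.011 + 0.052 = 0.083.
Steady-state k*: s·k^0.25 = 0.083·k gives k* = (0.43/0.083)^(1/0.75) ≈ 8.9644.
MPK = 0.25·8.9644^(-0.75) ≈ 0.0483.
MPK < n+g+δ = 0.083, so the economy is dynamically inefficient (over-saving).

dynamically inefficient; MPK ≈ 0.0483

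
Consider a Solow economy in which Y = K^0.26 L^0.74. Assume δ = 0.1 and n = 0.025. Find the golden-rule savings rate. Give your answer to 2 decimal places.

s_gold = 0.26

Capital per worker breaks even when investment replaces (n + δ)·k; here n + δ = 0.125.
At the golden rule MPK = n+δ, and in any Cobb-Douglas steady state s = (n+δ)·k/y = MPK·k/y = capital's share 0.26.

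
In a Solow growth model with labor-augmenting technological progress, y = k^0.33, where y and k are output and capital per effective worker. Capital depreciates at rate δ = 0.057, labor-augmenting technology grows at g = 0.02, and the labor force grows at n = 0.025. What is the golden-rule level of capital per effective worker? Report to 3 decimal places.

The effective depreciation rate is n + g + δ = 0.025 + 0.02 + 0.057 = 0.102.
Setting f'(k) = n+g+δ gives 0.33·k^(0.33−1) = 0.102, hence k_gold = (0.33/0.102)^(1/0.67) ≈ 5.7685.

k_gold ≈ 5.769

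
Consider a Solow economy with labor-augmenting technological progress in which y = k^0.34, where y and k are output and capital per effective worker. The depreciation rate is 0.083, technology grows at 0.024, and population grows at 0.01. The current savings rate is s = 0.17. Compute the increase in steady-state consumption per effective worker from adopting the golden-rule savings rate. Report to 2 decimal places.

n + g + δ = 0.01 + 0.024 + 0.083 = 0.117.
Current steady state (s = 0.17): k* = (0.17/0.117)^(1/0.66) ≈ 1.7614, y* = 1.7614^0.34 ≈ 1.2122, c* = (1−0.17)·1.2122 ≈ 1.0062.
At the golden rule the marginal product of capital equals n+g+δ: 0.34·k^(0.34−1) = 0.117. Solving, k_gold = (0.34/0.117)^(1/0.66) ≈ 5.0345.
y_gold = 5.0345^0.34 ≈ 1.7325, c_gold = y_gold − 0.117·k_gold ≈ 1.1434.
Gain: Δc = 1.1434 − 1.0062 ≈ 0.1373.

Δc ≈ 0.14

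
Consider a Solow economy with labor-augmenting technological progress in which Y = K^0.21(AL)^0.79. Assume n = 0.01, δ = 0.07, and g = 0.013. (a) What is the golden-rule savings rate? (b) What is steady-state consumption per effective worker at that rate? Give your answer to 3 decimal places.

(a) s_gold = 0.210; (b) c_gold ≈ 0.981

Capital per effective worker breaks even when investment replaces (n + g + δ)·k; here n + g + δ = 0.093.
For Cobb-Douglas, s_gold equals capital's share: s_gold = 0.21.
Maximizing c = f(k) − (n+g+δ)·k gives f'(k) = n+g+δ, i.e. 0.21·k^(0.21−1) = 0.093, so k_gold = (0.21/0.093)^(1/0.79) ≈ 2.8039.
y_gold = 2.8039^0.21 ≈ 1.2417; c_gold = (1−0.21)·y_gold ≈ 0.9810.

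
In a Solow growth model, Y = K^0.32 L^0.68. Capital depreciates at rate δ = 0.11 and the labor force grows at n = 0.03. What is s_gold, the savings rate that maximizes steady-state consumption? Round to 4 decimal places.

s_gold = 0.3200

Break-even investment rate: n + δ = 0.03 + 0.11 = 0.14.
At the golden rule MPK = n+δ, and in any Cobb-Douglas steady state s = (n+δ)·k/y = MPK·k/y = capital's share 0.32.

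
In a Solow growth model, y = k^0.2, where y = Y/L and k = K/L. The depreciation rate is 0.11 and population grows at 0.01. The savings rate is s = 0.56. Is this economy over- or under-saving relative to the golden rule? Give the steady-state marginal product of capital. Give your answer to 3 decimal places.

over-saving; MPK ≈ 0.043

n + δ = 0.01 + 0.11 = 0.12.
Steady-state k*: s·k^0.2 = 0.12·k gives k* = (0.56/0.12)^(1/0.8) ≈ 6.8590.
MPK = 0.2·6.8590^(-0.8) ≈ 0.0429.
MPK < n+δ = 0.12, so the economy is dynamically inefficient (over-saving).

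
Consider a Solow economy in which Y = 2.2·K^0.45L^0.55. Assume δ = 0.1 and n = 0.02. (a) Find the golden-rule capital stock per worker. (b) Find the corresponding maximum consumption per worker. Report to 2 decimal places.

(a) k_gold ≈ 46.37; (b) c_gold ≈ 6.80

Break-even investment rate: n + δ = 0.02 + 0.1 = 0.12.
Maximizing c = f(k) − (n+δ)·k gives f'(k) = n+δ, i.e. 0.45·2.2·k^(0.45−1) = 0.12, so k_gold = (0.45·2.2/0.12)^(1/0.55) ≈ 46.3746.
y_gold = 2.2·46.3746^0.45 ≈ 12.3666; c_gold = y_gold − 0.12·k_gold ≈ 6.8016.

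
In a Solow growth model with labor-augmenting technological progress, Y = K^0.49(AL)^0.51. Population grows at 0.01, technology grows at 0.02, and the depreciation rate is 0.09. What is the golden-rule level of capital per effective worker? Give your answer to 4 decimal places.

Break-even investment rate: n + g + δ = 0.01 + 0.02 + 0.09 = 0.12.
Maximizing c = f(k) − (n+g+δ)·k gives f'(k) = n+g+δ, i.e. 0.49·k^(0.49−1) = 0.12, so k_gold = (0.49/0.12)^(1/0.51) ≈ 15.7786.

k_gold ≈ 15.7786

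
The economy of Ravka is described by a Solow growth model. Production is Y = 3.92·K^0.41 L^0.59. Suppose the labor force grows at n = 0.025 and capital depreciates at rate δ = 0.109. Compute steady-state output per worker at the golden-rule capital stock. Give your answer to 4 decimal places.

Break-even investment rate: n + δ = 0.025 + 0.109 = 0.134.
Maximizing c = f(k) − (n+δ)·k gives f'(k) = n+δ, i.e. 0.41·3.92·k^(0.41−1) = 0.134, so k_gold = (0.41·3.92/0.134)^(1/0.59) ≈ 67.4147.
Output: y_gold = 3.92·k_gold^0.41 = 3.92·67.4147^0.41 ≈ 22.0331.

y_gold ≈ 22.0331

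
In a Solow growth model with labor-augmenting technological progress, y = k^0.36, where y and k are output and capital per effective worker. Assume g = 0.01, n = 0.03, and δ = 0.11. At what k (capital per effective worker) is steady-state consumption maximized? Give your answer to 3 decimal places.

n + g + δ = 0.03 + 0.01 + 0.11 = 0.15.
At the golden rule the marginal product of capital equals n+g+δ: 0.36·k^(0.36−1) = 0.15. Solving, k_gold = (0.36/0.15)^(1/0.64) ≈ 3.9272.

k_gold ≈ 3.927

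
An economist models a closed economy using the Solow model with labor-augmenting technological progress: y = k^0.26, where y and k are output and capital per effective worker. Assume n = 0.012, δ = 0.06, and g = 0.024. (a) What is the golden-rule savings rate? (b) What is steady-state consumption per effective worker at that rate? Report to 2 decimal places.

(a) s_gold = 0.26; (b) c_gold ≈ 1.05

Break-even investment rate: n + g + δ = 0.012 + 0.024 + 0.06 = 0.096.
For Cobb-Douglas, s_gold equals capital's share: s_gold = 0.26.
Maximizing c = f(k) − (n+g+δ)·k gives f'(k) = n+g+δ, i.e. 0.26·k^(0.26−1) = 0.096, so k_gold = (0.26/0.096)^(1/0.74) ≈ 3.8436.
y_gold = 3.8436^0.26 ≈ 1.4192; c_gold = (1−0.26)·y_gold ≈ 1.0502.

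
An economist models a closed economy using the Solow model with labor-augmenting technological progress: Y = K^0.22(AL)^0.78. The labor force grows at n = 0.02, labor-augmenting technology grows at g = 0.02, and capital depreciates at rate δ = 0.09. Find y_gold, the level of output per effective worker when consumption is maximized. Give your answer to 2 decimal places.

Break-even investment rate: n + g + δ = 0.02 + 0.02 + 0.09 = 0.13.
Golden rule sets MPK = n+g+δ: 0.22·k^(0.22−1) = 0.13, so k_gold = (0.22/0.13)^(1/0.78) ≈ 1.9630.
Output: y_gold = k_gold^0.22 = 1.9630^0.22 ≈ 1.1600.

y_gold ≈ 1.16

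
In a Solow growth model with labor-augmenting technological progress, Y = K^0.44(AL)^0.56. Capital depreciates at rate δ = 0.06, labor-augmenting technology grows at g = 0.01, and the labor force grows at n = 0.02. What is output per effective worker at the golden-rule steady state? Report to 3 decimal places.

y_gold ≈ 3.480

The effective depreciation rate is n + g + δ = 0.02 + 0.01 + 0.06 = 0.09.
Setting f'(k) = n+g+δ gives 0.44·k^(0.44−1) = 0.09, hence k_gold = (0.44/0.09)^(1/0.56) ≈ 17.0111.
Output: y_gold = k_gold^0.44 = 17.0111^0.44 ≈ 3.4795.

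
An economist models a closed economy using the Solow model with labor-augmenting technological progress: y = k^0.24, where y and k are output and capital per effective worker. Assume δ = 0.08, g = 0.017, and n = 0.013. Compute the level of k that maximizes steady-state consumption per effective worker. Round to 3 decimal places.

The effective depreciation rate is n + g + δ = 0.013 + 0.017 + 0.08 = 0.11.
Maximizing c = f(k) − (n+g+δ)·k gives f'(k) = n+g+δ, i.e. 0.24·k^(0.24−1) = 0.11, so k_gold = (0.24/0.11)^(1/0.76) ≈ 2.7913.

k_gold ≈ 2.791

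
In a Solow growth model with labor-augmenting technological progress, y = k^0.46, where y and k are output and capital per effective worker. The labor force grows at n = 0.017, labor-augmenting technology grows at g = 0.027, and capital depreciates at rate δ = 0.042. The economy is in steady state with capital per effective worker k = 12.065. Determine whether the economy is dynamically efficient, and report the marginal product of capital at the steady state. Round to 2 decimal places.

Capital per effective worker breaks even when investment replaces (n + g + δ)·k; here n + g + δ = 0.086.
MPK = 0.46·k^(0.46−1) = 0.46·12.065^(-0.54) ≈ 0.1199.
MPK > 0.086, so the economy is dynamically efficient (under-saving).

dynamically efficient; MPK ≈ 0.12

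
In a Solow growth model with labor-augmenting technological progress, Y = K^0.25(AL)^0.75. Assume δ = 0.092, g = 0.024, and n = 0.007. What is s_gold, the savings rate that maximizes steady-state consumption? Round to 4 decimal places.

s_gold = 0.2500

Break-even investment rate: n + g + δ = 0.007 + 0.024 + 0.092 = 0.123.
At the golden rule MPK = n+g+δ, and in any Cobb-Douglas steady state s = (n+g+δ)·k/y = MPK·k/y = capital's share 0.25.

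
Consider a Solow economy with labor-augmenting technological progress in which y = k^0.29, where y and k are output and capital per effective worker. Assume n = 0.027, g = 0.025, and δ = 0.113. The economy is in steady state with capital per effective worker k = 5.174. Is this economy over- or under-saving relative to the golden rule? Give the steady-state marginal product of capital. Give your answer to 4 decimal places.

over-saving; MPK ≈ 0.0903

The effective depreciation rate is n + g + δ = 0.027 + 0.025 + 0.113 = 0.165.
MPK = 0.29·k^(0.29−1) = 0.29·5.174^(-0.71) ≈ 0.0903.
MPK < 0.165, so the economy is dynamically inefficient (over-saving).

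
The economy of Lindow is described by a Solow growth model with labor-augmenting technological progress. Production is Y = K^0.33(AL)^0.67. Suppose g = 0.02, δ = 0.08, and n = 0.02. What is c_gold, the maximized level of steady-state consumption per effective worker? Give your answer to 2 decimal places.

Capital per effective worker breaks even when investment replaces (n + g + δ)·k; here n + g + δ = 0.12.
Golden rule sets MPK = n+g+δ: 0.33·k^(0.33−1) = 0.12, so k_gold = (0.33/0.12)^(1/0.67) ≈ 4.5261.
y_gold = 4.5261^0.33 ≈ 1.6458.
c_gold = y_gold − (n+g+δ)·k_gold = 1.6458 − 0.12·4.5261 ≈ 1.1027.

c_gold ≈ 1.10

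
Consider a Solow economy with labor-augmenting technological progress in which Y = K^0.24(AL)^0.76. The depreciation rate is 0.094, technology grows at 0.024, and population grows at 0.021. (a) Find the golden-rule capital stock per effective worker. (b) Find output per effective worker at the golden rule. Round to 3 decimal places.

n + g + δ = 0.021 + 0.024 + 0.094 = 0.139.
At the golden rule the marginal product of capital equals n+g+δ: 0.24·k^(0.24−1) = 0.139. Solving, k_gold = (0.24/0.139)^(1/0.76) ≈ 2.0516.
y_gold = 2.0516^0.24 ≈ 1.1882.

(a) k_gold ≈ 2.052; (b) y_gold ≈ 1.188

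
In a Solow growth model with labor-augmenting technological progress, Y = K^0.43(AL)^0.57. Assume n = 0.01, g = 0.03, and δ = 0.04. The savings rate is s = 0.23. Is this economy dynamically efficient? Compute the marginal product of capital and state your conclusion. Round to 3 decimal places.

dynamically efficient; MPK ≈ 0.150

The effective depreciation rate is n + g + δ = 0.01 + 0.03 + 0.04 = 0.08.
Steady-state k*: s·k^0.43 = 0.08·k gives k* = (0.23/0.08)^(1/0.57) ≈ 6.3772.
MPK = 0.43·6.3772^(-0.57) ≈ 0.1496.
MPK > n+g+δ = 0.08, so the economy is dynamically efficient (under-saving).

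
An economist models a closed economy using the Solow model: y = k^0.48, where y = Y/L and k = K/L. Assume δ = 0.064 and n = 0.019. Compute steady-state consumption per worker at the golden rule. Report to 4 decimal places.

c_gold ≈ 2.6275

Break-even investment rate: n + δ = 0.019 + 0.064 = 0.083.
Setting f'(k) = n+δ gives 0.48·k^(0.48−1) = 0.083, hence k_gold = (0.48/0.083)^(1/0.52) ≈ 29.2212.
y_gold = 29.2212^0.48 ≈ 5.0528.
c_gold = y_gold − (n+δ)·k_gold = 5.0528 − 0.083·29.2212 ≈ 2.6275.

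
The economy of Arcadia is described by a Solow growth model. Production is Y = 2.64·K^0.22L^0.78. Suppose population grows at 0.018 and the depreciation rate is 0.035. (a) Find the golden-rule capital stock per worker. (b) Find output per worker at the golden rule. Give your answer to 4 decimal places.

Capital per worker breaks even when investment replaces (n + δ)·k; here n + δ = 0.053.
Setting f'(k) = n+δ gives 0.22·2.64·k^(0.22−1) = 0.053, hence k_gold = (0.22·2.64/0.053)^(1/0.78) ≈ 21.5285.
y_gold = 2.64·21.5285^0.22 ≈ 5.1864.

(a) k_gold ≈ 21.5285; (b) y_gold ≈ 5.1864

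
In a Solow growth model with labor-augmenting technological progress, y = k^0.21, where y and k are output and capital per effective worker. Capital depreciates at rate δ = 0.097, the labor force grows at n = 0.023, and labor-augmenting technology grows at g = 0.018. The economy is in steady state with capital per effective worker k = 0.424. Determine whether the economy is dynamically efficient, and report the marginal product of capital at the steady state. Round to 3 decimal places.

dynamically efficient; MPK ≈ 0.414

n + g + δ = 0.023 + 0.018 + 0.097 = 0.138.
MPK = 0.21·k^(0.21−1) = 0.21·0.424^(-0.79) ≈ 0.4136.
MPK > 0.138, so the economy is dynamically efficient (under-saving).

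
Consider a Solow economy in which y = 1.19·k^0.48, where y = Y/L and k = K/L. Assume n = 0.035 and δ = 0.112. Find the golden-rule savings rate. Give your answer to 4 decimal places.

n + δ = 0.035 + 0.112 = 0.147.
At the golden rule MPK = n+δ, and in any Cobb-Douglas steady state s = (n+δ)·k/y = MPK·k/y = capital's share 0.48.

s_gold = 0.4800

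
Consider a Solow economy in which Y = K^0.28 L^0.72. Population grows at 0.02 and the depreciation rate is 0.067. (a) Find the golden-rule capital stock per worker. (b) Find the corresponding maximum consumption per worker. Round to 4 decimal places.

Break-even investment rate: n + δ = 0.02 + 0.067 = 0.087.
At the golden rule the marginal product of capital equals n+δ: 0.28·k^(0.28−1) = 0.087. Solving, k_gold = (0.28/0.087)^(1/0.72) ≈ 5.0705.
y_gold = 5.0705^0.28 ≈ 1.5755; c_gold = y_gold − 0.087·k_gold ≈ 1.1344.

(a) k_gold ≈ 5.0705; (b) c_gold ≈ 1.1344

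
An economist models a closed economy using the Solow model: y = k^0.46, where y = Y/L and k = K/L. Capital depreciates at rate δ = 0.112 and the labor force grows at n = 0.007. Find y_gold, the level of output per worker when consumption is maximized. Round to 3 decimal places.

y_gold ≈ 3.164

n + δ = 0.007 + 0.112 = 0.119.
At the golden rule the marginal product of capital equals n+δ: 0.46·k^(0.46−1) = 0.119. Solving, k_gold = (0.46/0.119)^(1/0.54) ≈ 12.2300.
Output: y_gold = k_gold^0.46 = 12.2300^0.46 ≈ 3.1639.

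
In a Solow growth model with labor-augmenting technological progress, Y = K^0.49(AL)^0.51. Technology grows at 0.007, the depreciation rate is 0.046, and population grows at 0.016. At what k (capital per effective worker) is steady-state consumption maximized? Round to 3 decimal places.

k_gold ≈ 46.699

n + g + δ = 0.016 + 0.007 + 0.046 = 0.069.
Maximizing c = f(k) − (n+g+δ)·k gives f'(k) = n+g+δ, i.e. 0.49·k^(0.49−1) = 0.069, so k_gold = (0.49/0.069)^(1/0.51) ≈ 46.6990.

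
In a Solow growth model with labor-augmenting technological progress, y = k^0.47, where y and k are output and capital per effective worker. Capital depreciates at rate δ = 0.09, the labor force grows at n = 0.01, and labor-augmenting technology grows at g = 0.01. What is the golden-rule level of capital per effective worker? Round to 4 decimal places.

Capital per effective worker breaks even when investment replaces (n + g + δ)·k; here n + g + δ = 0.11.
Setting f'(k) = n+g+δ gives 0.47·k^(0.47−1) = 0.11, hence k_gold = (0.47/0.11)^(1/0.53) ≈ 15.4885.

k_gold ≈ 15.4885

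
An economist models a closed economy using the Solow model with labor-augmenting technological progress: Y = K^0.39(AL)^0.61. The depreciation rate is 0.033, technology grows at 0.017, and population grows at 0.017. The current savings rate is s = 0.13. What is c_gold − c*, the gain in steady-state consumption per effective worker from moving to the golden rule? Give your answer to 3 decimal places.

Capital per effective worker breaks even when investment replaces (n + g + δ)·k; here n + g + δ = 0.067.
Current steady state (s = 0.13): k* = (0.13/0.067)^(1/0.61) ≈ 2.9643, y* = 2.9643^0.39 ≈ 1.5277, c* = (1−0.13)·1.5277 ≈ 1.3291.
Golden rule sets MPK = n+g+δ: 0.39·k^(0.39−1) = 0.067, so k_gold = (0.39/0.067)^(1/0.61) ≈ 17.9507.
y_gold = 17.9507^0.39 ≈ 3.0838, c_gold = y_gold − 0.067·k_gold ≈ 1.8811.
Gain: Δc = 1.8811 − 1.3291 ≈ 0.5520.

Δc ≈ 0.552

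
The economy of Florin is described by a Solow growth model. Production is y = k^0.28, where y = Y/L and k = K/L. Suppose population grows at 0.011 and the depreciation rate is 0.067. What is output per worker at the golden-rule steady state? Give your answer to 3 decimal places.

n + δ = 0.011 + 0.067 = 0.078.
Golden rule sets MPK = n+δ: 0.28·k^(0.28−1) = 0.078, so k_gold = (0.28/0.078)^(1/0.72) ≈ 5.9009.
Output: y_gold = k_gold^0.28 = 5.9009^0.28 ≈ 1.6438.

y_gold ≈ 1.644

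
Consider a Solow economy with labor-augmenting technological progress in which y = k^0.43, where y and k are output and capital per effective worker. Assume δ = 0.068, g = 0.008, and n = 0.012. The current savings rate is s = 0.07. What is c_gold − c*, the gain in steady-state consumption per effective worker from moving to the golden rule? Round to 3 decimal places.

Δc ≈ 1.104

Break-even investment rate: n + g + δ = 0.012 + 0.008 + 0.068 = 0.088.
Current steady state (s = 0.07): k* = (0.07/0.088)^(1/0.57) ≈ 0.6693, y* = 0.6693^0.43 ≈ 0.8414, c* = (1−0.07)·0.8414 ≈ 0.7825.
At the golden rule the marginal product of capital equals n+g+δ: 0.43·k^(0.43−1) = 0.088. Solving, k_gold = (0.43/0.088)^(1/0.57) ≈ 16.1714.
y_gold = 16.1714^0.43 ≈ 3.3095, c_gold = y_gold − 0.088·k_gold ≈ 1.8864.
Gain: Δc = 1.8864 − 0.7825 ≈ 1.1039.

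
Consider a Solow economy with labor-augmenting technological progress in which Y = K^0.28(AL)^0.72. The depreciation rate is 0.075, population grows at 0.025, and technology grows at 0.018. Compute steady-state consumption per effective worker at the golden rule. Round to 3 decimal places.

c_gold ≈ 1.008

The effective depreciation rate is n + g + δ = 0.025 + 0.018 + 0.075 = 0.118.
Maximizing c = f(k) − (n+g+δ)·k gives f'(k) = n+g+δ, i.e. 0.28·k^(0.28−1) = 0.118, so k_gold = (0.28/0.118)^(1/0.72) ≈ 3.3206.
y_gold = 3.3206^0.28 ≈ 1.3994.
c_gold = y_gold − (n+g+δ)·k_gold = 1.3994 − 0.118·3.3206 ≈ 1.0076.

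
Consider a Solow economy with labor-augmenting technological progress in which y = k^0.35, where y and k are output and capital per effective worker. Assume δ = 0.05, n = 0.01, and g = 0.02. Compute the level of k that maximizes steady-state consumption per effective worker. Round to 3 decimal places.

The effective depreciation rate is n + g + δ = 0.01 + 0.02 + 0.05 = 0.08.
Setting f'(k) = n+g+δ gives 0.35·k^(0.35−1) = 0.08, hence k_gold = (0.35/0.08)^(1/0.65) ≈ 9.6855.

k_gold ≈ 9.685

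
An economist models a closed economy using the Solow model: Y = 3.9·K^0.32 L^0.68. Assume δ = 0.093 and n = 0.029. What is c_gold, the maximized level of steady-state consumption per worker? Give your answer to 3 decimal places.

The effective depreciation rate is n + δ = 0.029 + 0.093 = 0.122.
At the golden rule the marginal product of capital equals n+δ: 0.32·3.9·k^(0.32−1) = 0.122. Solving, k_gold = (0.32·3.9/0.122)^(1/0.68) ≈ 30.5549.
y_gold = 3.9·30.5549^0.32 ≈ 11.6490.
c_gold = y_gold − (n+δ)·k_gold = 11.6490 − 0.122·30.5549 ≈ 7.9214.

c_gold ≈ 7.921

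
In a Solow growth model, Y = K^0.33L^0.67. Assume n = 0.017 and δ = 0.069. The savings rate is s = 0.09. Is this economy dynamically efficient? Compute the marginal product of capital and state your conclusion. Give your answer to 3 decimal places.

Break-even investment rate: n + δ = 0.017 + 0.069 = 0.086.
Steady-state k*: s·k^0.33 = 0.086·k gives k* = (0.09/0.086)^(1/0.67) ≈ 1.0702.
MPK = 0.33·1.0702^(-0.67) ≈ 0.3153.
MPK > n+δ = 0.086, so the economy is dynamically efficient (under-saving).

dynamically efficient; MPK ≈ 0.315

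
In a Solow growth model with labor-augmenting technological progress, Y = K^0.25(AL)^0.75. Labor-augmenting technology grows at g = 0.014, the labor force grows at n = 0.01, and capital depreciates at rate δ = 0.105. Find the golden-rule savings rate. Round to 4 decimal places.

Capital per effective worker breaks even when investment replaces (n + g + δ)·k; here n + g + δ = 0.129.
At the golden rule MPK = n+g+δ, and in any Cobb-Douglas steady state s = (n+g+δ)·k/y = MPK·k/y = capital's share 0.25.

s_gold = 0.2500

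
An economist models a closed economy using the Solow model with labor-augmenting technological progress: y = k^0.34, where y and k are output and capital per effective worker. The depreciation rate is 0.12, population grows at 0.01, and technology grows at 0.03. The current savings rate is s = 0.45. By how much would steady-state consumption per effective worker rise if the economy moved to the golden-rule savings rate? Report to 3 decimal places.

Δc ≈ 0.036

The effective depreciation rate is n + g + δ = 0.01 + 0.03 + 0.12 = 0.16.
Current steady state (s = 0.45): k* = (0.45/0.16)^(1/0.66) ≈ 4.7912, y* = 4.7912^0.34 ≈ 1.7035, c* = (1−0.45)·1.7035 ≈ 0.9369.
Maximizing c = f(k) − (n+g+δ)·k gives f'(k) = n+g+δ, i.e. 0.34·k^(0.34−1) = 0.16, so k_gold = (0.34/0.16)^(1/0.66) ≈ 3.1333.
y_gold = 3.1333^0.34 ≈ 1.4745, c_gold = y_gold − 0.16·k_gold ≈ 0.9732.
Gain: Δc = 0.9732 − 0.9369 ≈ 0.0362.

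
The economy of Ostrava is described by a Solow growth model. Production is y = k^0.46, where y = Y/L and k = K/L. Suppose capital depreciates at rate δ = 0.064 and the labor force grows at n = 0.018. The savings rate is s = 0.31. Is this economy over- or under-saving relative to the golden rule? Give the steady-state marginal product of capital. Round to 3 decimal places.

under-saving; MPK ≈ 0.122

Break-even investment rate: n + δ = 0.018 + 0.064 = 0.082.
Steady-state k*: s·k^0.46 = 0.082·k gives k* = (0.31/0.082)^(1/0.54) ≈ 11.7363.
MPK = 0.46·11.7363^(-0.54) ≈ 0.1217.
MPK > n+δ = 0.082, so the economy is dynamically efficient (under-saving).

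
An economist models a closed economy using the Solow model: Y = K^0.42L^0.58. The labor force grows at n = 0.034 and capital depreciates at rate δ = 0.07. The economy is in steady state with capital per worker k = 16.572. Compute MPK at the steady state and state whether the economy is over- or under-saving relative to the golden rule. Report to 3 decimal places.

n + δ = 0.034 + 0.07 = 0.104.
MPK = 0.42·k^(0.42−1) = 0.42·16.572^(-0.58) ≈ 0.0824.
MPK < 0.104, so the economy is dynamically inefficient (over-saving).

over-saving; MPK ≈ 0.082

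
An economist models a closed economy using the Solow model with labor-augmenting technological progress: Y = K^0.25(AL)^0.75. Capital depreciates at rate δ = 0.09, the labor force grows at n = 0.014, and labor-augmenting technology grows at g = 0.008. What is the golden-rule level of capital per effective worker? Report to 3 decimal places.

Capital per effective worker breaks even when investment replaces (n + g + δ)·k; here n + g + δ = 0.112.
Maximizing c = f(k) − (n+g+δ)·k gives f'(k) = n+g+δ, i.e. 0.25·k^(0.25−1) = 0.112, so k_gold = (0.25/0.112)^(1/0.75) ≈ 2.9172.

k_gold ≈ 2.917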